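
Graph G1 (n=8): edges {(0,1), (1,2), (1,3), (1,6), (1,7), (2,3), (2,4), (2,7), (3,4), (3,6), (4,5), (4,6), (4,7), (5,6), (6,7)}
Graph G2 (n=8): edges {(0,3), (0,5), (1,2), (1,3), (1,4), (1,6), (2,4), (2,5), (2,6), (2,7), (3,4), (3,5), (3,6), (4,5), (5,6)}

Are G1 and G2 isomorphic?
Yes, isomorphic

The graphs are isomorphic.
One valid mapping φ: V(G1) → V(G2): 0→7, 1→2, 2→1, 3→4, 4→3, 5→0, 6→5, 7→6

Verify φ preserves adjacency — for each edge of G1, its image is an edge of G2:
  (0,1) → (φ(0),φ(1)) = (2,7) ∈ E(G2) ✓
  (1,2) → (φ(1),φ(2)) = (1,2) ∈ E(G2) ✓
  (1,3) → (φ(1),φ(3)) = (2,4) ∈ E(G2) ✓
  (1,6) → (φ(1),φ(6)) = (2,5) ∈ E(G2) ✓
  (1,7) → (φ(1),φ(7)) = (2,6) ∈ E(G2) ✓
  (2,3) → (φ(2),φ(3)) = (1,4) ∈ E(G2) ✓
  (2,4) → (φ(2),φ(4)) = (1,3) ∈ E(G2) ✓
  (2,7) → (φ(2),φ(7)) = (1,6) ∈ E(G2) ✓
  (3,4) → (φ(3),φ(4)) = (3,4) ∈ E(G2) ✓
  (3,6) → (φ(3),φ(6)) = (4,5) ∈ E(G2) ✓
  (4,5) → (φ(4),φ(5)) = (0,3) ∈ E(G2) ✓
  (4,6) → (φ(4),φ(6)) = (3,5) ∈ E(G2) ✓
  (4,7) → (φ(4),φ(7)) = (3,6) ∈ E(G2) ✓
  (5,6) → (φ(5),φ(6)) = (0,5) ∈ E(G2) ✓
  (6,7) → (φ(6),φ(7)) = (5,6) ∈ E(G2) ✓
All 15 edges of G1 map to edges of G2, and |E(G1)| = |E(G2)| = 15, so φ is a bijection on edges as well as vertices. Hence G1 ≅ G2.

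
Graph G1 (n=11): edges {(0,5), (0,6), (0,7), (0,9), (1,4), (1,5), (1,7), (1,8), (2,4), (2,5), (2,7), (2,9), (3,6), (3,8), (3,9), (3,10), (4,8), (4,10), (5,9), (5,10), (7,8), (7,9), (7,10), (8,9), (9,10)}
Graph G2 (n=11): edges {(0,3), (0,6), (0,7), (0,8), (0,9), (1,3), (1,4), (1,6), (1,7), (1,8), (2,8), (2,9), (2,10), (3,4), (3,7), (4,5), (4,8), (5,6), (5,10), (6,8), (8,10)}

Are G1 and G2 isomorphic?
No, not isomorphic

The graphs are NOT isomorphic.

Counting triangles (3-cliques): G1 has 11, G2 has 7.
Triangle count is an isomorphism invariant, so differing triangle counts rule out isomorphism.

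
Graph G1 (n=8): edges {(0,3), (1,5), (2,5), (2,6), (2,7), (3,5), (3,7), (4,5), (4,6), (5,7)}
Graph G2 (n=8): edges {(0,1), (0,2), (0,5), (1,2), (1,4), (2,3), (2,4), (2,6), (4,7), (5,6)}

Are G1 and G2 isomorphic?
Yes, isomorphic

The graphs are isomorphic.
One valid mapping φ: V(G1) → V(G2): 0→7, 1→3, 2→0, 3→4, 4→6, 5→2, 6→5, 7→1

Verify φ preserves adjacency — for each edge of G1, its image is an edge of G2:
  (0,3) → (φ(0),φ(3)) = (4,7) ∈ E(G2) ✓
  (1,5) → (φ(1),φ(5)) = (2,3) ∈ E(G2) ✓
  (2,5) → (φ(2),φ(5)) = (0,2) ∈ E(G2) ✓
  (2,6) → (φ(2),φ(6)) = (0,5) ∈ E(G2) ✓
  (2,7) → (φ(2),φ(7)) = (0,1) ∈ E(G2) ✓
  (3,5) → (φ(3),φ(5)) = (2,4) ∈ E(G2) ✓
  (3,7) → (φ(3),φ(7)) = (1,4) ∈ E(G2) ✓
  (4,5) → (φ(4),φ(5)) = (2,6) ∈ E(G2) ✓
  (4,6) → (φ(4),φ(6)) = (5,6) ∈ E(G2) ✓
  (5,7) → (φ(5),φ(7)) = (1,2) ∈ E(G2) ✓
All 10 edges of G1 map to edges of G2, and |E(G1)| = |E(G2)| = 10, so φ is a bijection on edges as well as vertices. Hence G1 ≅ G2.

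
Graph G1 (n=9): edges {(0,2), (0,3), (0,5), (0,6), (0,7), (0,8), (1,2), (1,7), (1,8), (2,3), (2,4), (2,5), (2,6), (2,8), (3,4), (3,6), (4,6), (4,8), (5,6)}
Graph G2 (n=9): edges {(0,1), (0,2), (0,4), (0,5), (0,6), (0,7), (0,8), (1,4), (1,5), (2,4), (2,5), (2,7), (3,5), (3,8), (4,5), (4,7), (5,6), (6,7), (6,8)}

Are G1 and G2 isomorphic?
Yes, isomorphic

The graphs are isomorphic.
One valid mapping φ: V(G1) → V(G2): 0→5, 1→8, 2→0, 3→2, 4→7, 5→1, 6→4, 7→3, 8→6

Verify φ preserves adjacency — for each edge of G1, its image is an edge of G2:
  (0,2) → (φ(0),φ(2)) = (0,5) ∈ E(G2) ✓
  (0,3) → (φ(0),φ(3)) = (2,5) ∈ E(G2) ✓
  (0,5) → (φ(0),φ(5)) = (1,5) ∈ E(G2) ✓
  (0,6) → (φ(0),φ(6)) = (4,5) ∈ E(G2) ✓
  (0,7) → (φ(0),φ(7)) = (3,5) ∈ E(G2) ✓
  (0,8) → (φ(0),φ(8)) = (5,6) ∈ E(G2) ✓
  (1,2) → (φ(1),φ(2)) = (0,8) ∈ E(G2) ✓
  (1,7) → (φ(1),φ(7)) = (3,8) ∈ E(G2) ✓
  (1,8) → (φ(1),φ(8)) = (6,8) ∈ E(G2) ✓
  (2,3) → (φ(2),φ(3)) = (0,2) ∈ E(G2) ✓
  (2,4) → (φ(2),φ(4)) = (0,7) ∈ E(G2) ✓
  (2,5) → (φ(2),φ(5)) = (0,1) ∈ E(G2) ✓
  (2,6) → (φ(2),φ(6)) = (0,4) ∈ E(G2) ✓
  (2,8) → (φ(2),φ(8)) = (0,6) ∈ E(G2) ✓
  (3,4) → (φ(3),φ(4)) = (2,7) ∈ E(G2) ✓
  (3,6) → (φ(3),φ(6)) = (2,4) ∈ E(G2) ✓
  (4,6) → (φ(4),φ(6)) = (4,7) ∈ E(G2) ✓
  (4,8) → (φ(4),φ(8)) = (6,7) ∈ E(G2) ✓
  (5,6) → (φ(5),φ(6)) = (1,4) ∈ E(G2) ✓
All 19 edges of G1 map to edges of G2, and |E(G1)| = |E(G2)| = 19, so φ is a bijection on edges as well as vertices. Hence G1 ≅ G2.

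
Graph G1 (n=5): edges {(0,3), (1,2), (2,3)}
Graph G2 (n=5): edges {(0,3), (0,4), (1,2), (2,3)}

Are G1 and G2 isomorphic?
No, not isomorphic

The graphs are NOT isomorphic.

Counting edges: G1 has 3 edge(s); G2 has 4 edge(s).
Edge count is an isomorphism invariant (a bijection on vertices induces a bijection on edges), so differing edge counts rule out isomorphism.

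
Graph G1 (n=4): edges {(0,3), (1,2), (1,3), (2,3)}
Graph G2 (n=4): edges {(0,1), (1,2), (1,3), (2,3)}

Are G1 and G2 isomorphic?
Yes, isomorphic

The graphs are isomorphic.
One valid mapping φ: V(G1) → V(G2): 0→0, 1→2, 2→3, 3→1

Verify φ preserves adjacency — for each edge of G1, its image is an edge of G2:
  (0,3) → (φ(0),φ(3)) = (0,1) ∈ E(G2) ✓
  (1,2) → (φ(1),φ(2)) = (2,3) ∈ E(G2) ✓
  (1,3) → (φ(1),φ(3)) = (1,2) ∈ E(G2) ✓
  (2,3) → (φ(2),φ(3)) = (1,3) ∈ E(G2) ✓
All 4 edges of G1 map to edges of G2, and |E(G1)| = |E(G2)| = 4, so φ is a bijection on edges as well as vertices. Hence G1 ≅ G2.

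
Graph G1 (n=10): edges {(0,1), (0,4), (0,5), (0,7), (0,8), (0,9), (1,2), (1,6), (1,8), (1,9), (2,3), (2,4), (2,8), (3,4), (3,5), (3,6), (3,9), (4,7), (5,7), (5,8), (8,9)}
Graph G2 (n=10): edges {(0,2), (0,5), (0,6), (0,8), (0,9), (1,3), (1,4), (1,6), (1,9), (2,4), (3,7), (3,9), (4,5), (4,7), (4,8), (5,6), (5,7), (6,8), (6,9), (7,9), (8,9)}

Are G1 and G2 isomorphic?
Yes, isomorphic

The graphs are isomorphic.
One valid mapping φ: V(G1) → V(G2): 0→9, 1→0, 2→5, 3→4, 4→7, 5→1, 6→2, 7→3, 8→6, 9→8

Verify φ preserves adjacency — for each edge of G1, its image is an edge of G2:
  (0,1) → (φ(0),φ(1)) = (0,9) ∈ E(G2) ✓
  (0,4) → (φ(0),φ(4)) = (7,9) ∈ E(G2) ✓
  (0,5) → (φ(0),φ(5)) = (1,9) ∈ E(G2) ✓
  (0,7) → (φ(0),φ(7)) = (3,9) ∈ E(G2) ✓
  (0,8) → (φ(0),φ(8)) = (6,9) ∈ E(G2) ✓
  (0,9) → (φ(0),φ(9)) = (8,9) ∈ E(G2) ✓
  (1,2) → (φ(1),φ(2)) = (0,5) ∈ E(G2) ✓
  (1,6) → (φ(1),φ(6)) = (0,2) ∈ E(G2) ✓
  (1,8) → (φ(1),φ(8)) = (0,6) ∈ E(G2) ✓
  (1,9) → (φ(1),φ(9)) = (0,8) ∈ E(G2) ✓
  (2,3) → (φ(2),φ(3)) = (4,5) ∈ E(G2) ✓
  (2,4) → (φ(2),φ(4)) = (5,7) ∈ E(G2) ✓
  (2,8) → (φ(2),φ(8)) = (5,6) ∈ E(G2) ✓
  (3,4) → (φ(3),φ(4)) = (4,7) ∈ E(G2) ✓
  (3,5) → (φ(3),φ(5)) = (1,4) ∈ E(G2) ✓
  (3,6) → (φ(3),φ(6)) = (2,4) ∈ E(G2) ✓
  (3,9) → (φ(3),φ(9)) = (4,8) ∈ E(G2) ✓
  (4,7) → (φ(4),φ(7)) = (3,7) ∈ E(G2) ✓
  (5,7) → (φ(5),φ(7)) = (1,3) ∈ E(G2) ✓
  (5,8) → (φ(5),φ(8)) = (1,6) ∈ E(G2) ✓
  (8,9) → (φ(8),φ(9)) = (6,8) ∈ E(G2) ✓
All 21 edges of G1 map to edges of G2, and |E(G1)| = |E(G2)| = 21, so φ is a bijection on edges as well as vertices. Hence G1 ≅ G2.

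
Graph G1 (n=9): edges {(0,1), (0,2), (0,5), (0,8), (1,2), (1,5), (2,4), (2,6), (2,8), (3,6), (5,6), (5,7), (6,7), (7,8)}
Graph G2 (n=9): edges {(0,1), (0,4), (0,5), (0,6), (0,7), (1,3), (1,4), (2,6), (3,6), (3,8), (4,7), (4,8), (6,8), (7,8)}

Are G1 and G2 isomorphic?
Yes, isomorphic

The graphs are isomorphic.
One valid mapping φ: V(G1) → V(G2): 0→4, 1→7, 2→0, 3→2, 4→5, 5→8, 6→6, 7→3, 8→1

Verify φ preserves adjacency — for each edge of G1, its image is an edge of G2:
  (0,1) → (φ(0),φ(1)) = (4,7) ∈ E(G2) ✓
  (0,2) → (φ(0),φ(2)) = (0,4) ∈ E(G2) ✓
  (0,5) → (φ(0),φ(5)) = (4,8) ∈ E(G2) ✓
  (0,8) → (φ(0),φ(8)) = (1,4) ∈ E(G2) ✓
  (1,2) → (φ(1),φ(2)) = (0,7) ∈ E(G2) ✓
  (1,5) → (φ(1),φ(5)) = (7,8) ∈ E(G2) ✓
  (2,4) → (φ(2),φ(4)) = (0,5) ∈ E(G2) ✓
  (2,6) → (φ(2),φ(6)) = (0,6) ∈ E(G2) ✓
  (2,8) → (φ(2),φ(8)) = (0,1) ∈ E(G2) ✓
  (3,6) → (φ(3),φ(6)) = (2,6) ∈ E(G2) ✓
  (5,6) → (φ(5),φ(6)) = (6,8) ∈ E(G2) ✓
  (5,7) → (φ(5),φ(7)) = (3,8) ∈ E(G2) ✓
  (6,7) → (φ(6),φ(7)) = (3,6) ∈ E(G2) ✓
  (7,8) → (φ(7),φ(8)) = (1,3) ∈ E(G2) ✓
All 14 edges of G1 map to edges of G2, and |E(G1)| = |E(G2)| = 14, so φ is a bijection on edges as well as vertices. Hence G1 ≅ G2.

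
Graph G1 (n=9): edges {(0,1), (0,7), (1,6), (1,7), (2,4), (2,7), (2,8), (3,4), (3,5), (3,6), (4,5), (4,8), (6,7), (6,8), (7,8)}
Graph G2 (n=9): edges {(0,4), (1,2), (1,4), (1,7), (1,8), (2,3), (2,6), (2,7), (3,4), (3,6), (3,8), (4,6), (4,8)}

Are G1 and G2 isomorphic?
No, not isomorphic

The graphs are NOT isomorphic.

Degrees in G1: deg(0)=2, deg(1)=3, deg(2)=3, deg(3)=3, deg(4)=4, deg(5)=2, deg(6)=4, deg(7)=5, deg(8)=4.
Sorted degree sequence of G1: [5, 4, 4, 4, 3, 3, 3, 2, 2].
Degrees in G2: deg(0)=1, deg(1)=4, deg(2)=4, deg(3)=4, deg(4)=5, deg(5)=0, deg(6)=3, deg(7)=2, deg(8)=3.
Sorted degree sequence of G2: [5, 4, 4, 4, 3, 3, 2, 1, 0].
The (sorted) degree sequence is an isomorphism invariant, so since G1 and G2 have different degree sequences they cannot be isomorphic.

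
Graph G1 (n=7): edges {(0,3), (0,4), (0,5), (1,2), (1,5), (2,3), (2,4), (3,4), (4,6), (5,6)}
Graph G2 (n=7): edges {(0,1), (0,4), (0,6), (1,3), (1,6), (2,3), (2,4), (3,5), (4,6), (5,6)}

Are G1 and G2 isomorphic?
Yes, isomorphic

The graphs are isomorphic.
One valid mapping φ: V(G1) → V(G2): 0→1, 1→2, 2→4, 3→0, 4→6, 5→3, 6→5

Verify φ preserves adjacency — for each edge of G1, its image is an edge of G2:
  (0,3) → (φ(0),φ(3)) = (0,1) ∈ E(G2) ✓
  (0,4) → (φ(0),φ(4)) = (1,6) ∈ E(G2) ✓
  (0,5) → (φ(0),φ(5)) = (1,3) ∈ E(G2) ✓
  (1,2) → (φ(1),φ(2)) = (2,4) ∈ E(G2) ✓
  (1,5) → (φ(1),φ(5)) = (2,3) ∈ E(G2) ✓
  (2,3) → (φ(2),φ(3)) = (0,4) ∈ E(G2) ✓
  (2,4) → (φ(2),φ(4)) = (4,6) ∈ E(G2) ✓
  (3,4) → (φ(3),φ(4)) = (0,6) ∈ E(G2) ✓
  (4,6) → (φ(4),φ(6)) = (5,6) ∈ E(G2) ✓
  (5,6) → (φ(5),φ(6)) = (3,5) ∈ E(G2) ✓
All 10 edges of G1 map to edges of G2, and |E(G1)| = |E(G2)| = 10, so φ is a bijection on edges as well as vertices. Hence G1 ≅ G2.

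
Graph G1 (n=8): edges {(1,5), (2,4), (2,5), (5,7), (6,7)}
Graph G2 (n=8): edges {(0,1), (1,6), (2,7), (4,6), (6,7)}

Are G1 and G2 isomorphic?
Yes, isomorphic

The graphs are isomorphic.
One valid mapping φ: V(G1) → V(G2): 0→5, 1→4, 2→7, 3→3, 4→2, 5→6, 6→0, 7→1

Verify φ preserves adjacency — for each edge of G1, its image is an edge of G2:
  (1,5) → (φ(1),φ(5)) = (4,6) ∈ E(G2) ✓
  (2,4) → (φ(2),φ(4)) = (2,7) ∈ E(G2) ✓
  (2,5) → (φ(2),φ(5)) = (6,7) ∈ E(G2) ✓
  (5,7) → (φ(5),φ(7)) = (1,6) ∈ E(G2) ✓
  (6,7) → (φ(6),φ(7)) = (0,1) ∈ E(G2) ✓
All 5 edges of G1 map to edges of G2, and |E(G1)| = |E(G2)| = 5, so φ is a bijection on edges as well as vertices. Hence G1 ≅ G2.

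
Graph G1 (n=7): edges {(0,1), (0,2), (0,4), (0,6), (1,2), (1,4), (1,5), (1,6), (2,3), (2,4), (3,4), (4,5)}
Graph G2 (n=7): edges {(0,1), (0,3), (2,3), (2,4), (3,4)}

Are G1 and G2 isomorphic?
No, not isomorphic

The graphs are NOT isomorphic.

Connected components of G1: 1 component(s) with vertex sets [[0, 1, 2, 3, 4, 5, 6]], sizes [7].
Connected components of G2: 3 component(s) with vertex sets [[5], [6], [0, 1, 2, 3, 4]], sizes [1, 1, 5].
The number of connected components (and the multiset of component sizes) is an isomorphism invariant — an isomorphism maps each component of G1 bijectively onto a component of G2. Since G1 has 1 component(s) and G2 has 3, they cannot be isomorphic.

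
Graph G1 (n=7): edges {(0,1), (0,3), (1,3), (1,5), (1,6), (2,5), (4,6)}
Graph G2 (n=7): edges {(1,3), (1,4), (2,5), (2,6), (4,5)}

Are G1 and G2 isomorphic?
No, not isomorphic

The graphs are NOT isomorphic.

Connected components of G1: 1 component(s) with vertex sets [[0, 1, 2, 3, 4, 5, 6]], sizes [7].
Connected components of G2: 2 component(s) with vertex sets [[0], [1, 2, 3, 4, 5, 6]], sizes [1, 6].
The number of connected components (and the multiset of component sizes) is an isomorphism invariant — an isomorphism maps each component of G1 bijectively onto a component of G2. Since G1 has 1 component(s) and G2 has 2, they cannot be isomorphic.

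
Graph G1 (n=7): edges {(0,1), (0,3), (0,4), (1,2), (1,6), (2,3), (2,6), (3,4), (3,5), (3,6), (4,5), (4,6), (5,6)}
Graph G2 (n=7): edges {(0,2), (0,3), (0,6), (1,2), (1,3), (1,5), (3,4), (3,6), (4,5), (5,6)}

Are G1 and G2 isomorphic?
No, not isomorphic

The graphs are NOT isomorphic.

Degrees in G1: deg(0)=3, deg(1)=3, deg(2)=3, deg(3)=5, deg(4)=4, deg(5)=3, deg(6)=5.
Sorted degree sequence of G1: [5, 5, 4, 3, 3, 3, 3].
Degrees in G2: deg(0)=3, deg(1)=3, deg(2)=2, deg(3)=4, deg(4)=2, deg(5)=3, deg(6)=3.
Sorted degree sequence of G2: [4, 3, 3, 3, 3, 2, 2].
The (sorted) degree sequence is an isomorphism invariant, so since G1 and G2 have different degree sequences they cannot be isomorphic.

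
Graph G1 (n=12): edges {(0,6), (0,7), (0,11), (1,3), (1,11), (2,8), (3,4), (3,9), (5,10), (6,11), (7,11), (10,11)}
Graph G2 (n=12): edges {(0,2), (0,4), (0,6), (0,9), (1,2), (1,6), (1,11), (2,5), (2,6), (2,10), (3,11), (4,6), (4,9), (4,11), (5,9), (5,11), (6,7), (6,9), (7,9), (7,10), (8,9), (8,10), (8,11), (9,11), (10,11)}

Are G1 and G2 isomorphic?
No, not isomorphic

The graphs are NOT isomorphic.

Connected components of G1: 2 component(s) with vertex sets [[2, 8], [0, 1, 3, 4, 5, 6, 7, 9, 10, 11]], sizes [2, 10].
Connected components of G2: 1 component(s) with vertex sets [[0, 1, 2, 3, 4, 5, 6, 7, 8, 9, 10, 11]], sizes [12].
The number of connected components (and the multiset of component sizes) is an isomorphism invariant — an isomorphism maps each component of G1 bijectively onto a component of G2. Since G1 has 2 component(s) and G2 has 1, they cannot be isomorphic.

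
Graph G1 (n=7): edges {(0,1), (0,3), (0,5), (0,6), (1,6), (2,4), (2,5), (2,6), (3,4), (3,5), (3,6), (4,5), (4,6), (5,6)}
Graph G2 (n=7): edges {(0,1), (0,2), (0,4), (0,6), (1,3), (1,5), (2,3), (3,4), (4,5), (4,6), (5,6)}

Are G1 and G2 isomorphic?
No, not isomorphic

The graphs are NOT isomorphic.

Degrees in G1: deg(0)=4, deg(1)=2, deg(2)=3, deg(3)=4, deg(4)=4, deg(5)=5, deg(6)=6.
Sorted degree sequence of G1: [6, 5, 4, 4, 4, 3, 2].
Degrees in G2: deg(0)=4, deg(1)=3, deg(2)=2, deg(3)=3, deg(4)=4, deg(5)=3, deg(6)=3.
Sorted degree sequence of G2: [4, 4, 3, 3, 3, 3, 2].
The (sorted) degree sequence is an isomorphism invariant, so since G1 and G2 have different degree sequences they cannot be isomorphic.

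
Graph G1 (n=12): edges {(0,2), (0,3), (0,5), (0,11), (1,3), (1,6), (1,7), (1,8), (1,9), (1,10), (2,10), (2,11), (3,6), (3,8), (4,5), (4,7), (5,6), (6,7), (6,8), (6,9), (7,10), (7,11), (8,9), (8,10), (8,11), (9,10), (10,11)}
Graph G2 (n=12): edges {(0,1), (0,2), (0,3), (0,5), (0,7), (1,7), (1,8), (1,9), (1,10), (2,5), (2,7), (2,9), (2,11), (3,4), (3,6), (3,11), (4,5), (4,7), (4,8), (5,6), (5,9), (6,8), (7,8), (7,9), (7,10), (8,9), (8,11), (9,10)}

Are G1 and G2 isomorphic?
No, not isomorphic

The graphs are NOT isomorphic.

Counting triangles (3-cliques): G1 has 16, G2 has 13.
Triangle count is an isomorphism invariant, so differing triangle counts rule out isomorphism.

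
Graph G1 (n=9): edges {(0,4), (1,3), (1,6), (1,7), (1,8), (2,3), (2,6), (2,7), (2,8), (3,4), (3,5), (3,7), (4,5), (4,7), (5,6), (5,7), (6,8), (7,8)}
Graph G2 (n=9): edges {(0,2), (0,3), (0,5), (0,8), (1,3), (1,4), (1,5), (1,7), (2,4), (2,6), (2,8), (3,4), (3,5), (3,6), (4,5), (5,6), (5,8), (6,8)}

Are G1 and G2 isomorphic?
Yes, isomorphic

The graphs are isomorphic.
One valid mapping φ: V(G1) → V(G2): 0→7, 1→6, 2→0, 3→3, 4→1, 5→4, 6→2, 7→5, 8→8

Verify φ preserves adjacency — for each edge of G1, its image is an edge of G2:
  (0,4) → (φ(0),φ(4)) = (1,7) ∈ E(G2) ✓
  (1,3) → (φ(1),φ(3)) = (3,6) ∈ E(G2) ✓
  (1,6) → (φ(1),φ(6)) = (2,6) ∈ E(G2) ✓
  (1,7) → (φ(1),φ(7)) = (5,6) ∈ E(G2) ✓
  (1,8) → (φ(1),φ(8)) = (6,8) ∈ E(G2) ✓
  (2,3) → (φ(2),φ(3)) = (0,3) ∈ E(G2) ✓
  (2,6) → (φ(2),φ(6)) = (0,2) ∈ E(G2) ✓
  (2,7) → (φ(2),φ(7)) = (0,5) ∈ E(G2) ✓
  (2,8) → (φ(2),φ(8)) = (0,8) ∈ E(G2) ✓
  (3,4) → (φ(3),φ(4)) = (1,3) ∈ E(G2) ✓
  (3,5) → (φ(3),φ(5)) = (3,4) ∈ E(G2) ✓
  (3,7) → (φ(3),φ(7)) = (3,5) ∈ E(G2) ✓
  (4,5) → (φ(4),φ(5)) = (1,4) ∈ E(G2) ✓
  (4,7) → (φ(4),φ(7)) = (1,5) ∈ E(G2) ✓
  (5,6) → (φ(5),φ(6)) = (2,4) ∈ E(G2) ✓
  (5,7) → (φ(5),φ(7)) = (4,5) ∈ E(G2) ✓
  (6,8) → (φ(6),φ(8)) = (2,8) ∈ E(G2) ✓
  (7,8) → (φ(7),φ(8)) = (5,8) ∈ E(G2) ✓
All 18 edges of G1 map to edges of G2, and |E(G1)| = |E(G2)| = 18, so φ is a bijection on edges as well as vertices. Hence G1 ≅ G2.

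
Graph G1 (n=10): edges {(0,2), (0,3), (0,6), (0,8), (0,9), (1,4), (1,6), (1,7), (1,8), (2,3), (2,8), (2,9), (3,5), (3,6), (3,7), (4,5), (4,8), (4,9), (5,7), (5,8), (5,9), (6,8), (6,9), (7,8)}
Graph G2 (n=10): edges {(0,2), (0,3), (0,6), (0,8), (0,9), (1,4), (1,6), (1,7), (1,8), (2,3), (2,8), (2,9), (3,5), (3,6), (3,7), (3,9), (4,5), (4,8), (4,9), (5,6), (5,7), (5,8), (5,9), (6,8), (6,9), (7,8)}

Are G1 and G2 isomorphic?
No, not isomorphic

The graphs are NOT isomorphic.

Counting edges: G1 has 24 edge(s); G2 has 26 edge(s).
Edge count is an isomorphism invariant (a bijection on vertices induces a bijection on edges), so differing edge counts rule out isomorphism.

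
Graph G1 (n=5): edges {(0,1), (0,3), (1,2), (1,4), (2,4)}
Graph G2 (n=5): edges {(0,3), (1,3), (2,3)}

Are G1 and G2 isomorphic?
No, not isomorphic

The graphs are NOT isomorphic.

Degrees in G1: deg(0)=2, deg(1)=3, deg(2)=2, deg(3)=1, deg(4)=2.
Sorted degree sequence of G1: [3, 2, 2, 2, 1].
Degrees in G2: deg(0)=1, deg(1)=1, deg(2)=1, deg(3)=3, deg(4)=0.
Sorted degree sequence of G2: [3, 1, 1, 1, 0].
The (sorted) degree sequence is an isomorphism invariant, so since G1 and G2 have different degree sequences they cannot be isomorphic.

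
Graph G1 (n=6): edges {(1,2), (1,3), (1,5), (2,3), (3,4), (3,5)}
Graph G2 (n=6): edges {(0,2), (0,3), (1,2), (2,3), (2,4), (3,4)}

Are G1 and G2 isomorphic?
Yes, isomorphic

The graphs are isomorphic.
One valid mapping φ: V(G1) → V(G2): 0→5, 1→3, 2→0, 3→2, 4→1, 5→4

Verify φ preserves adjacency — for each edge of G1, its image is an edge of G2:
  (1,2) → (φ(1),φ(2)) = (0,3) ∈ E(G2) ✓
  (1,3) → (φ(1),φ(3)) = (2,3) ∈ E(G2) ✓
  (1,5) → (φ(1),φ(5)) = (3,4) ∈ E(G2) ✓
  (2,3) → (φ(2),φ(3)) = (0,2) ∈ E(G2) ✓
  (3,4) → (φ(3),φ(4)) = (1,2) ∈ E(G2) ✓
  (3,5) → (φ(3),φ(5)) = (2,4) ∈ E(G2) ✓
All 6 edges of G1 map to edges of G2, and |E(G1)| = |E(G2)| = 6, so φ is a bijection on edges as well as vertices. Hence G1 ≅ G2.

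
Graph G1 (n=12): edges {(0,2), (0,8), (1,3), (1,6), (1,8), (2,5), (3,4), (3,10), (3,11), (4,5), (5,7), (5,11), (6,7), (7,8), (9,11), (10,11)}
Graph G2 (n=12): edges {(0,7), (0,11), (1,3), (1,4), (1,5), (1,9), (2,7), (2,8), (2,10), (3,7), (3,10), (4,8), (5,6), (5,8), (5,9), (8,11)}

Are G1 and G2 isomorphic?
Yes, isomorphic

The graphs are isomorphic.
One valid mapping φ: V(G1) → V(G2): 0→0, 1→3, 2→11, 3→1, 4→4, 5→8, 6→10, 7→2, 8→7, 9→6, 10→9, 11→5

Verify φ preserves adjacency — for each edge of G1, its image is an edge of G2:
  (0,2) → (φ(0),φ(2)) = (0,11) ∈ E(G2) ✓
  (0,8) → (φ(0),φ(8)) = (0,7) ∈ E(G2) ✓
  (1,3) → (φ(1),φ(3)) = (1,3) ∈ E(G2) ✓
  (1,6) → (φ(1),φ(6)) = (3,10) ∈ E(G2) ✓
  (1,8) → (φ(1),φ(8)) = (3,7) ∈ E(G2) ✓
  (2,5) → (φ(2),φ(5)) = (8,11) ∈ E(G2) ✓
  (3,4) → (φ(3),φ(4)) = (1,4) ∈ E(G2) ✓
  (3,10) → (φ(3),φ(10)) = (1,9) ∈ E(G2) ✓
  (3,11) → (φ(3),φ(11)) = (1,5) ∈ E(G2) ✓
  (4,5) → (φ(4),φ(5)) = (4,8) ∈ E(G2) ✓
  (5,7) → (φ(5),φ(7)) = (2,8) ∈ E(G2) ✓
  (5,11) → (φ(5),φ(11)) = (5,8) ∈ E(G2) ✓
  (6,7) → (φ(6),φ(7)) = (2,10) ∈ E(G2) ✓
  (7,8) → (φ(7),φ(8)) = (2,7) ∈ E(G2) ✓
  (9,11) → (φ(9),φ(11)) = (5,6) ∈ E(G2) ✓
  (10,11) → (φ(10),φ(11)) = (5,9) ∈ E(G2) ✓
All 16 edges of G1 map to edges of G2, and |E(G1)| = |E(G2)| = 16, so φ is a bijection on edges as well as vertices. Hence G1 ≅ G2.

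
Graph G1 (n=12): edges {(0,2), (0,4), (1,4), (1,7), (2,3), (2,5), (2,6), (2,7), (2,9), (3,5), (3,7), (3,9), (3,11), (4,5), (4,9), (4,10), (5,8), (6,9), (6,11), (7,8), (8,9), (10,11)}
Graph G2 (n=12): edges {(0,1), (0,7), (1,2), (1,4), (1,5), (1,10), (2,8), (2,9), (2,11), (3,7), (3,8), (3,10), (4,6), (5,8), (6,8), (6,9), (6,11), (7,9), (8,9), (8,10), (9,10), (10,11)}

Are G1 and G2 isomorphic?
Yes, isomorphic

The graphs are isomorphic.
One valid mapping φ: V(G1) → V(G2): 0→5, 1→4, 2→8, 3→9, 4→1, 5→2, 6→3, 7→6, 8→11, 9→10, 10→0, 11→7

Verify φ preserves adjacency — for each edge of G1, its image is an edge of G2:
  (0,2) → (φ(0),φ(2)) = (5,8) ∈ E(G2) ✓
  (0,4) → (φ(0),φ(4)) = (1,5) ∈ E(G2) ✓
  (1,4) → (φ(1),φ(4)) = (1,4) ∈ E(G2) ✓
  (1,7) → (φ(1),φ(7)) = (4,6) ∈ E(G2) ✓
  (2,3) → (φ(2),φ(3)) = (8,9) ∈ E(G2) ✓
  (2,5) → (φ(2),φ(5)) = (2,8) ∈ E(G2) ✓
  (2,6) → (φ(2),φ(6)) = (3,8) ∈ E(G2) ✓
  (2,7) → (φ(2),φ(7)) = (6,8) ∈ E(G2) ✓
  (2,9) → (φ(2),φ(9)) = (8,10) ∈ E(G2) ✓
  (3,5) → (φ(3),φ(5)) = (2,9) ∈ E(G2) ✓
  (3,7) → (φ(3),φ(7)) = (6,9) ∈ E(G2) ✓
  (3,9) → (φ(3),φ(9)) = (9,10) ∈ E(G2) ✓
  (3,11) → (φ(3),φ(11)) = (7,9) ∈ E(G2) ✓
  (4,5) → (φ(4),φ(5)) = (1,2) ∈ E(G2) ✓
  (4,9) → (φ(4),φ(9)) = (1,10) ∈ E(G2) ✓
  (4,10) → (φ(4),φ(10)) = (0,1) ∈ E(G2) ✓
  (5,8) → (φ(5),φ(8)) = (2,11) ∈ E(G2) ✓
  (6,9) → (φ(6),φ(9)) = (3,10) ∈ E(G2) ✓
  (6,11) → (φ(6),φ(11)) = (3,7) ∈ E(G2) ✓
  (7,8) → (φ(7),φ(8)) = (6,11) ∈ E(G2) ✓
  (8,9) → (φ(8),φ(9)) = (10,11) ∈ E(G2) ✓
  (10,11) → (φ(10),φ(11)) = (0,7) ∈ E(G2) ✓
All 22 edges of G1 map to edges of G2, and |E(G1)| = |E(G2)| = 22, so φ is a bijection on edges as well as vertices. Hence G1 ≅ G2.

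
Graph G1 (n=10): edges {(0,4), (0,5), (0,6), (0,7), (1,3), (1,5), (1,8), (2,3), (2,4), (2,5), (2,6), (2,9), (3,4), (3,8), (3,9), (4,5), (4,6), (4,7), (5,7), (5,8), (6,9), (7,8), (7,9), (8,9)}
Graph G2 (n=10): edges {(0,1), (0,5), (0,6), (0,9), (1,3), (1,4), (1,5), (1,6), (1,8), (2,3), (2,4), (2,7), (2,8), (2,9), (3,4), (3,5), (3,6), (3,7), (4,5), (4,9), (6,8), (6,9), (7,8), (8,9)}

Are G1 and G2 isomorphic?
Yes, isomorphic

The graphs are isomorphic.
One valid mapping φ: V(G1) → V(G2): 0→5, 1→7, 2→6, 3→8, 4→1, 5→3, 6→0, 7→4, 8→2, 9→9

Verify φ preserves adjacency — for each edge of G1, its image is an edge of G2:
  (0,4) → (φ(0),φ(4)) = (1,5) ∈ E(G2) ✓
  (0,5) → (φ(0),φ(5)) = (3,5) ∈ E(G2) ✓
  (0,6) → (φ(0),φ(6)) = (0,5) ∈ E(G2) ✓
  (0,7) → (φ(0),φ(7)) = (4,5) ∈ E(G2) ✓
  (1,3) → (φ(1),φ(3)) = (7,8) ∈ E(G2) ✓
  (1,5) → (φ(1),φ(5)) = (3,7) ∈ E(G2) ✓
  (1,8) → (φ(1),φ(8)) = (2,7) ∈ E(G2) ✓
  (2,3) → (φ(2),φ(3)) = (6,8) ∈ E(G2) ✓
  (2,4) → (φ(2),φ(4)) = (1,6) ∈ E(G2) ✓
  (2,5) → (φ(2),φ(5)) = (3,6) ∈ E(G2) ✓
  (2,6) → (φ(2),φ(6)) = (0,6) ∈ E(G2) ✓
  (2,9) → (φ(2),φ(9)) = (6,9) ∈ E(G2) ✓
  (3,4) → (φ(3),φ(4)) = (1,8) ∈ E(G2) ✓
  (3,8) → (φ(3),φ(8)) = (2,8) ∈ E(G2) ✓
  (3,9) → (φ(3),φ(9)) = (8,9) ∈ E(G2) ✓
  (4,5) → (φ(4),φ(5)) = (1,3) ∈ E(G2) ✓
  (4,6) → (φ(4),φ(6)) = (0,1) ∈ E(G2) ✓
  (4,7) → (φ(4),φ(7)) = (1,4) ∈ E(G2) ✓
  (5,7) → (φ(5),φ(7)) = (3,4) ∈ E(G2) ✓
  (5,8) → (φ(5),φ(8)) = (2,3) ∈ E(G2) ✓
  (6,9) → (φ(6),φ(9)) = (0,9) ∈ E(G2) ✓
  (7,8) → (φ(7),φ(8)) = (2,4) ∈ E(G2) ✓
  (7,9) → (φ(7),φ(9)) = (4,9) ∈ E(G2) ✓
  (8,9) → (φ(8),φ(9)) = (2,9) ∈ E(G2) ✓
All 24 edges of G1 map to edges of G2, and |E(G1)| = |E(G2)| = 24, so φ is a bijection on edges as well as vertices. Hence G1 ≅ G2.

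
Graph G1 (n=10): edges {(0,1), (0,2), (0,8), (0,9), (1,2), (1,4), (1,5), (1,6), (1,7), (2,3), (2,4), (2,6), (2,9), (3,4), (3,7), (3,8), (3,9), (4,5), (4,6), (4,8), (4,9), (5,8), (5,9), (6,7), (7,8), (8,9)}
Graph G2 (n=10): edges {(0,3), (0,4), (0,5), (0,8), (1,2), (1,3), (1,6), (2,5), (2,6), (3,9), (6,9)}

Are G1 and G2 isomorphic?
No, not isomorphic

The graphs are NOT isomorphic.

Connected components of G1: 1 component(s) with vertex sets [[0, 1, 2, 3, 4, 5, 6, 7, 8, 9]], sizes [10].
Connected components of G2: 2 component(s) with vertex sets [[7], [0, 1, 2, 3, 4, 5, 6, 8, 9]], sizes [1, 9].
The number of connected components (and the multiset of component sizes) is an isomorphism invariant — an isomorphism maps each component of G1 bijectively onto a component of G2. Since G1 has 1 component(s) and G2 has 2, they cannot be isomorphic.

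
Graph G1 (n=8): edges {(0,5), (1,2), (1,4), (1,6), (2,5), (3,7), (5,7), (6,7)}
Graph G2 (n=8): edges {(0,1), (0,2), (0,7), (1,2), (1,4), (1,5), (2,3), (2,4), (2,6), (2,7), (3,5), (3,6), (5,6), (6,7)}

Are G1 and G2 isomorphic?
No, not isomorphic

The graphs are NOT isomorphic.

Counting triangles (3-cliques): G1 has 0, G2 has 6.
Triangle count is an isomorphism invariant, so differing triangle counts rule out isomorphism.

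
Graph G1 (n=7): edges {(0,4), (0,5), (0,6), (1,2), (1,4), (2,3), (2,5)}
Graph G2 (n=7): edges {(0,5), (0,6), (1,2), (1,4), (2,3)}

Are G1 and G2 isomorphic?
No, not isomorphic

The graphs are NOT isomorphic.

Counting edges: G1 has 7 edge(s); G2 has 5 edge(s).
Edge count is an isomorphism invariant (a bijection on vertices induces a bijection on edges), so differing edge counts rule out isomorphism.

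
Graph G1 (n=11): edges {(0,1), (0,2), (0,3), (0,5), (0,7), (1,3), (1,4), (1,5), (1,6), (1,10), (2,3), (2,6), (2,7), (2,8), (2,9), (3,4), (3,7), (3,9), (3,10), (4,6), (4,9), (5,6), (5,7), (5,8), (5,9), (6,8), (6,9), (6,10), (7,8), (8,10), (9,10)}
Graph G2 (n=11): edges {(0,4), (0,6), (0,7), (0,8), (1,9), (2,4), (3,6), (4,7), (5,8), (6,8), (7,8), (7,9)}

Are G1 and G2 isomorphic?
No, not isomorphic

The graphs are NOT isomorphic.

Connected components of G1: 1 component(s) with vertex sets [[0, 1, 2, 3, 4, 5, 6, 7, 8, 9, 10]], sizes [11].
Connected components of G2: 2 component(s) with vertex sets [[10], [0, 1, 2, 3, 4, 5, 6, 7, 8, 9]], sizes [1, 10].
The number of connected components (and the multiset of component sizes) is an isomorphism invariant — an isomorphism maps each component of G1 bijectively onto a component of G2. Since G1 has 1 component(s) and G2 has 2, they cannot be isomorphic.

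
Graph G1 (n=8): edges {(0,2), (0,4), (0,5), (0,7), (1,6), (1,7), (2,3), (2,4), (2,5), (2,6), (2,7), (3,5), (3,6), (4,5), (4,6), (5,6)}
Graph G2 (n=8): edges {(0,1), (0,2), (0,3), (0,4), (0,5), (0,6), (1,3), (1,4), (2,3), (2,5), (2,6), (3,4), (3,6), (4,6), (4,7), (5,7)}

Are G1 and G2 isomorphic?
Yes, isomorphic

The graphs are isomorphic.
One valid mapping φ: V(G1) → V(G2): 0→2, 1→7, 2→0, 3→1, 4→6, 5→3, 6→4, 7→5

Verify φ preserves adjacency — for each edge of G1, its image is an edge of G2:
  (0,2) → (φ(0),φ(2)) = (0,2) ∈ E(G2) ✓
  (0,4) → (φ(0),φ(4)) = (2,6) ∈ E(G2) ✓
  (0,5) → (φ(0),φ(5)) = (2,3) ∈ E(G2) ✓
  (0,7) → (φ(0),φ(7)) = (2,5) ∈ E(G2) ✓
  (1,6) → (φ(1),φ(6)) = (4,7) ∈ E(G2) ✓
  (1,7) → (φ(1),φ(7)) = (5,7) ∈ E(G2) ✓
  (2,3) → (φ(2),φ(3)) = (0,1) ∈ E(G2) ✓
  (2,4) → (φ(2),φ(4)) = (0,6) ∈ E(G2) ✓
  (2,5) → (φ(2),φ(5)) = (0,3) ∈ E(G2) ✓
  (2,6) → (φ(2),φ(6)) = (0,4) ∈ E(G2) ✓
  (2,7) → (φ(2),φ(7)) = (0,5) ∈ E(G2) ✓
  (3,5) → (φ(3),φ(5)) = (1,3) ∈ E(G2) ✓
  (3,6) → (φ(3),φ(6)) = (1,4) ∈ E(G2) ✓
  (4,5) → (φ(4),φ(5)) = (3,6) ∈ E(G2) ✓
  (4,6) → (φ(4),φ(6)) = (4,6) ∈ E(G2) ✓
  (5,6) → (φ(5),φ(6)) = (3,4) ∈ E(G2) ✓
All 16 edges of G1 map to edges of G2, and |E(G1)| = |E(G2)| = 16, so φ is a bijection on edges as well as vertices. Hence G1 ≅ G2.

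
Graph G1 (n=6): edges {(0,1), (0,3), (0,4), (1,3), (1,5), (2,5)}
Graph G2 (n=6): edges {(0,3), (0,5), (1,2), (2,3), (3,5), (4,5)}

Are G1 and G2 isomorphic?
Yes, isomorphic

The graphs are isomorphic.
One valid mapping φ: V(G1) → V(G2): 0→5, 1→3, 2→1, 3→0, 4→4, 5→2

Verify φ preserves adjacency — for each edge of G1, its image is an edge of G2:
  (0,1) → (φ(0),φ(1)) = (3,5) ∈ E(G2) ✓
  (0,3) → (φ(0),φ(3)) = (0,5) ∈ E(G2) ✓
  (0,4) → (φ(0),φ(4)) = (4,5) ∈ E(G2) ✓
  (1,3) → (φ(1),φ(3)) = (0,3) ∈ E(G2) ✓
  (1,5) → (φ(1),φ(5)) = (2,3) ∈ E(G2) ✓
  (2,5) → (φ(2),φ(5)) = (1,2) ∈ E(G2) ✓
All 6 edges of G1 map to edges of G2, and |E(G1)| = |E(G2)| = 6, so φ is a bijection on edges as well as vertices. Hence G1 ≅ G2.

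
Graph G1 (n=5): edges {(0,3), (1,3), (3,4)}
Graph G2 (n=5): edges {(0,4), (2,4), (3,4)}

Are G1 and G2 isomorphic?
Yes, isomorphic

The graphs are isomorphic.
One valid mapping φ: V(G1) → V(G2): 0→0, 1→3, 2→1, 3→4, 4→2

Verify φ preserves adjacency — for each edge of G1, its image is an edge of G2:
  (0,3) → (φ(0),φ(3)) = (0,4) ∈ E(G2) ✓
  (1,3) → (φ(1),φ(3)) = (3,4) ∈ E(G2) ✓
  (3,4) → (φ(3),φ(4)) = (2,4) ∈ E(G2) ✓
All 3 edges of G1 map to edges of G2, and |E(G1)| = |E(G2)| = 3, so φ is a bijection on edges as well as vertices. Hence G1 ≅ G2.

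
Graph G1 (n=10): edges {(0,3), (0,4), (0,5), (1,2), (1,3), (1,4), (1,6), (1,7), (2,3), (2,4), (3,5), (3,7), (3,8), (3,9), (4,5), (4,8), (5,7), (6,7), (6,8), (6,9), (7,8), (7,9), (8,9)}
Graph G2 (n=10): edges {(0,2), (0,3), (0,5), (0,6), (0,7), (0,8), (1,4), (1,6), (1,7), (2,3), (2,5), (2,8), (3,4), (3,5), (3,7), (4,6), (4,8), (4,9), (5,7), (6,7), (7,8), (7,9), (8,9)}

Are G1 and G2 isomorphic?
Yes, isomorphic

The graphs are isomorphic.
One valid mapping φ: V(G1) → V(G2): 0→1, 1→8, 2→9, 3→7, 4→4, 5→6, 6→2, 7→0, 8→3, 9→5

Verify φ preserves adjacency — for each edge of G1, its image is an edge of G2:
  (0,3) → (φ(0),φ(3)) = (1,7) ∈ E(G2) ✓
  (0,4) → (φ(0),φ(4)) = (1,4) ∈ E(G2) ✓
  (0,5) → (φ(0),φ(5)) = (1,6) ∈ E(G2) ✓
  (1,2) → (φ(1),φ(2)) = (8,9) ∈ E(G2) ✓
  (1,3) → (φ(1),φ(3)) = (7,8) ∈ E(G2) ✓
  (1,4) → (φ(1),φ(4)) = (4,8) ∈ E(G2) ✓
  (1,6) → (φ(1),φ(6)) = (2,8) ∈ E(G2) ✓
  (1,7) → (φ(1),φ(7)) = (0,8) ∈ E(G2) ✓
  (2,3) → (φ(2),φ(3)) = (7,9) ∈ E(G2) ✓
  (2,4) → (φ(2),φ(4)) = (4,9) ∈ E(G2) ✓
  (3,5) → (φ(3),φ(5)) = (6,7) ∈ E(G2) ✓
  (3,7) → (φ(3),φ(7)) = (0,7) ∈ E(G2) ✓
  (3,8) → (φ(3),φ(8)) = (3,7) ∈ E(G2) ✓
  (3,9) → (φ(3),φ(9)) = (5,7) ∈ E(G2) ✓
  (4,5) → (φ(4),φ(5)) = (4,6) ∈ E(G2) ✓
  (4,8) → (φ(4),φ(8)) = (3,4) ∈ E(G2) ✓
  (5,7) → (φ(5),φ(7)) = (0,6) ∈ E(G2) ✓
  (6,7) → (φ(6),φ(7)) = (0,2) ∈ E(G2) ✓
  (6,8) → (φ(6),φ(8)) = (2,3) ∈ E(G2) ✓
  (6,9) → (φ(6),φ(9)) = (2,5) ∈ E(G2) ✓
  (7,8) → (φ(7),φ(8)) = (0,3) ∈ E(G2) ✓
  (7,9) → (φ(7),φ(9)) = (0,5) ∈ E(G2) ✓
  (8,9) → (φ(8),φ(9)) = (3,5) ∈ E(G2) ✓
All 23 edges of G1 map to edges of G2, and |E(G1)| = |E(G2)| = 23, so φ is a bijection on edges as well as vertices. Hence G1 ≅ G2.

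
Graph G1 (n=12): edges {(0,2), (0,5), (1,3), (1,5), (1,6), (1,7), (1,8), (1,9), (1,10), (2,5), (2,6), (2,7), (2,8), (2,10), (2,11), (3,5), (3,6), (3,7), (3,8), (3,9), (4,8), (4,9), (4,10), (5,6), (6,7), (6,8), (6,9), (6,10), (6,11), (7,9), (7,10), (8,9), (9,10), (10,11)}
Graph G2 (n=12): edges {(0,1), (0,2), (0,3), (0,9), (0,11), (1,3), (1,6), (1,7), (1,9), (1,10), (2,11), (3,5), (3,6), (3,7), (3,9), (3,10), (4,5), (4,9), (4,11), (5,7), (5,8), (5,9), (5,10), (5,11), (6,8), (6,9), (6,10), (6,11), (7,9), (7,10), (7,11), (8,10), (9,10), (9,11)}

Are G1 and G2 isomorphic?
Yes, isomorphic

The graphs are isomorphic.
One valid mapping φ: V(G1) → V(G2): 0→2, 1→3, 2→11, 3→1, 4→8, 5→0, 6→9, 7→7, 8→6, 9→10, 10→5, 11→4

Verify φ preserves adjacency — for each edge of G1, its image is an edge of G2:
  (0,2) → (φ(0),φ(2)) = (2,11) ∈ E(G2) ✓
  (0,5) → (φ(0),φ(5)) = (0,2) ∈ E(G2) ✓
  (1,3) → (φ(1),φ(3)) = (1,3) ∈ E(G2) ✓
  (1,5) → (φ(1),φ(5)) = (0,3) ∈ E(G2) ✓
  (1,6) → (φ(1),φ(6)) = (3,9) ∈ E(G2) ✓
  (1,7) → (φ(1),φ(7)) = (3,7) ∈ E(G2) ✓
  (1,8) → (φ(1),φ(8)) = (3,6) ∈ E(G2) ✓
  (1,9) → (φ(1),φ(9)) = (3,10) ∈ E(G2) ✓
  (1,10) → (φ(1),φ(10)) = (3,5) ∈ E(G2) ✓
  (2,5) → (φ(2),φ(5)) = (0,11) ∈ E(G2) ✓
  (2,6) → (φ(2),φ(6)) = (9,11) ∈ E(G2) ✓
  (2,7) → (φ(2),φ(7)) = (7,11) ∈ E(G2) ✓
  (2,8) → (φ(2),φ(8)) = (6,11) ∈ E(G2) ✓
  (2,10) → (φ(2),φ(10)) = (5,11) ∈ E(G2) ✓
  (2,11) → (φ(2),φ(11)) = (4,11) ∈ E(G2) ✓
  (3,5) → (φ(3),φ(5)) = (0,1) ∈ E(G2) ✓
  (3,6) → (φ(3),φ(6)) = (1,9) ∈ E(G2) ✓
  (3,7) → (φ(3),φ(7)) = (1,7) ∈ E(G2) ✓
  (3,8) → (φ(3),φ(8)) = (1,6) ∈ E(G2) ✓
  (3,9) → (φ(3),φ(9)) = (1,10) ∈ E(G2) ✓
  (4,8) → (φ(4),φ(8)) = (6,8) ∈ E(G2) ✓
  (4,9) → (φ(4),φ(9)) = (8,10) ∈ E(G2) ✓
  (4,10) → (φ(4),φ(10)) = (5,8) ∈ E(G2) ✓
  (5,6) → (φ(5),φ(6)) = (0,9) ∈ E(G2) ✓
  (6,7) → (φ(6),φ(7)) = (7,9) ∈ E(G2) ✓
  (6,8) → (φ(6),φ(8)) = (6,9) ∈ E(G2) ✓
  (6,9) → (φ(6),φ(9)) = (9,10) ∈ E(G2) ✓
  (6,10) → (φ(6),φ(10)) = (5,9) ∈ E(G2) ✓
  (6,11) → (φ(6),φ(11)) = (4,9) ∈ E(G2) ✓
  (7,9) → (φ(7),φ(9)) = (7,10) ∈ E(G2) ✓
  (7,10) → (φ(7),φ(10)) = (5,7) ∈ E(G2) ✓
  (8,9) → (φ(8),φ(9)) = (6,10) ∈ E(G2) ✓
  (9,10) → (φ(9),φ(10)) = (5,10) ∈ E(G2) ✓
  (10,11) → (φ(10),φ(11)) = (4,5) ∈ E(G2) ✓
All 34 edges of G1 map to edges of G2, and |E(G1)| = |E(G2)| = 34, so φ is a bijection on edges as well as vertices. Hence G1 ≅ G2.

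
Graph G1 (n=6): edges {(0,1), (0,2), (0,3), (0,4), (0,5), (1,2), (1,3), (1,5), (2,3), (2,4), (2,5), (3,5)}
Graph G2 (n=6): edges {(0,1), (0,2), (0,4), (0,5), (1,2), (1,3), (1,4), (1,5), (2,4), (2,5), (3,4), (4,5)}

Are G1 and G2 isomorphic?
Yes, isomorphic

The graphs are isomorphic.
One valid mapping φ: V(G1) → V(G2): 0→4, 1→2, 2→1, 3→5, 4→3, 5→0

Verify φ preserves adjacency — for each edge of G1, its image is an edge of G2:
  (0,1) → (φ(0),φ(1)) = (2,4) ∈ E(G2) ✓
  (0,2) → (φ(0),φ(2)) = (1,4) ∈ E(G2) ✓
  (0,3) → (φ(0),φ(3)) = (4,5) ∈ E(G2) ✓
  (0,4) → (φ(0),φ(4)) = (3,4) ∈ E(G2) ✓
  (0,5) → (φ(0),φ(5)) = (0,4) ∈ E(G2) ✓
  (1,2) → (φ(1),φ(2)) = (1,2) ∈ E(G2) ✓
  (1,3) → (φ(1),φ(3)) = (2,5) ∈ E(G2) ✓
  (1,5) → (φ(1),φ(5)) = (0,2) ∈ E(G2) ✓
  (2,3) → (φ(2),φ(3)) = (1,5) ∈ E(G2) ✓
  (2,4) → (φ(2),φ(4)) = (1,3) ∈ E(G2) ✓
  (2,5) → (φ(2),φ(5)) = (0,1) ∈ E(G2) ✓
  (3,5) → (φ(3),φ(5)) = (0,5) ∈ E(G2) ✓
All 12 edges of G1 map to edges of G2, and |E(G1)| = |E(G2)| = 12, so φ is a bijection on edges as well as vertices. Hence G1 ≅ G2.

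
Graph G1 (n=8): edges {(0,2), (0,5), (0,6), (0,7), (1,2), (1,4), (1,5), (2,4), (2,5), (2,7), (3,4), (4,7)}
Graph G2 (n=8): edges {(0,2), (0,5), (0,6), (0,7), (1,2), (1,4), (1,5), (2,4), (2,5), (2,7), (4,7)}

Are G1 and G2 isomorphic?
No, not isomorphic

The graphs are NOT isomorphic.

Counting edges: G1 has 12 edge(s); G2 has 11 edge(s).
Edge count is an isomorphism invariant (a bijection on vertices induces a bijection on edges), so differing edge counts rule out isomorphism.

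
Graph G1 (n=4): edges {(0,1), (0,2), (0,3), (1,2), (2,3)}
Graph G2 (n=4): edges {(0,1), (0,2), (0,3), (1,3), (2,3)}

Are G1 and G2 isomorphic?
Yes, isomorphic

The graphs are isomorphic.
One valid mapping φ: V(G1) → V(G2): 0→3, 1→2, 2→0, 3→1

Verify φ preserves adjacency — for each edge of G1, its image is an edge of G2:
  (0,1) → (φ(0),φ(1)) = (2,3) ∈ E(G2) ✓
  (0,2) → (φ(0),φ(2)) = (0,3) ∈ E(G2) ✓
  (0,3) → (φ(0),φ(3)) = (1,3) ∈ E(G2) ✓
  (1,2) → (φ(1),φ(2)) = (0,2) ∈ E(G2) ✓
  (2,3) → (φ(2),φ(3)) = (0,1) ∈ E(G2) ✓
All 5 edges of G1 map to edges of G2, and |E(G1)| = |E(G2)| = 5, so φ is a bijection on edges as well as vertices. Hence G1 ≅ G2.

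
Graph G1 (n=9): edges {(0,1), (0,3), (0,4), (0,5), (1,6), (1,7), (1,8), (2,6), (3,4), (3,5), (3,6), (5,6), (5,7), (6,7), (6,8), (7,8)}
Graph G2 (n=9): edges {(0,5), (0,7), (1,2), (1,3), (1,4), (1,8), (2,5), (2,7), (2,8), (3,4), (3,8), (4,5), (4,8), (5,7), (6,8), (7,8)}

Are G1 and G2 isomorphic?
Yes, isomorphic

The graphs are isomorphic.
One valid mapping φ: V(G1) → V(G2): 0→5, 1→4, 2→6, 3→7, 4→0, 5→2, 6→8, 7→1, 8→3

Verify φ preserves adjacency — for each edge of G1, its image is an edge of G2:
  (0,1) → (φ(0),φ(1)) = (4,5) ∈ E(G2) ✓
  (0,3) → (φ(0),φ(3)) = (5,7) ∈ E(G2) ✓
  (0,4) → (φ(0),φ(4)) = (0,5) ∈ E(G2) ✓
  (0,5) → (φ(0),φ(5)) = (2,5) ∈ E(G2) ✓
  (1,6) → (φ(1),φ(6)) = (4,8) ∈ E(G2) ✓
  (1,7) → (φ(1),φ(7)) = (1,4) ∈ E(G2) ✓
  (1,8) → (φ(1),φ(8)) = (3,4) ∈ E(G2) ✓
  (2,6) → (φ(2),φ(6)) = (6,8) ∈ E(G2) ✓
  (3,4) → (φ(3),φ(4)) = (0,7) ∈ E(G2) ✓
  (3,5) → (φ(3),φ(5)) = (2,7) ∈ E(G2) ✓
  (3,6) → (φ(3),φ(6)) = (7,8) ∈ E(G2) ✓
  (5,6) → (φ(5),φ(6)) = (2,8) ∈ E(G2) ✓
  (5,7) → (φ(5),φ(7)) = (1,2) ∈ E(G2) ✓
  (6,7) → (φ(6),φ(7)) = (1,8) ∈ E(G2) ✓
  (6,8) → (φ(6),φ(8)) = (3,8) ∈ E(G2) ✓
  (7,8) → (φ(7),φ(8)) = (1,3) ∈ E(G2) ✓
All 16 edges of G1 map to edges of G2, and |E(G1)| = |E(G2)| = 16, so φ is a bijection on edges as well as vertices. Hence G1 ≅ G2.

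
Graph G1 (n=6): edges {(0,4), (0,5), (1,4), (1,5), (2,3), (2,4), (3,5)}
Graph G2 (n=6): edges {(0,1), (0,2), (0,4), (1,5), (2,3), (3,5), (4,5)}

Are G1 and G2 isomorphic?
Yes, isomorphic

The graphs are isomorphic.
One valid mapping φ: V(G1) → V(G2): 0→1, 1→4, 2→2, 3→3, 4→0, 5→5

Verify φ preserves adjacency — for each edge of G1, its image is an edge of G2:
  (0,4) → (φ(0),φ(4)) = (0,1) ∈ E(G2) ✓
  (0,5) → (φ(0),φ(5)) = (1,5) ∈ E(G2) ✓
  (1,4) → (φ(1),φ(4)) = (0,4) ∈ E(G2) ✓
  (1,5) → (φ(1),φ(5)) = (4,5) ∈ E(G2) ✓
  (2,3) → (φ(2),φ(3)) = (2,3) ∈ E(G2) ✓
  (2,4) → (φ(2),φ(4)) = (0,2) ∈ E(G2) ✓
  (3,5) → (φ(3),φ(5)) = (3,5) ∈ E(G2) ✓
All 7 edges of G1 map to edges of G2, and |E(G1)| = |E(G2)| = 7, so φ is a bijection on edges as well as vertices. Hence G1 ≅ G2.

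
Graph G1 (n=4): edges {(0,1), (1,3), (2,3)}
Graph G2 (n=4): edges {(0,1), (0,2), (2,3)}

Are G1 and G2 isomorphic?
Yes, isomorphic

The graphs are isomorphic.
One valid mapping φ: V(G1) → V(G2): 0→1, 1→0, 2→3, 3→2

Verify φ preserves adjacency — for each edge of G1, its image is an edge of G2:
  (0,1) → (φ(0),φ(1)) = (0,1) ∈ E(G2) ✓
  (1,3) → (φ(1),φ(3)) = (0,2) ∈ E(G2) ✓
  (2,3) → (φ(2),φ(3)) = (2,3) ∈ E(G2) ✓
All 3 edges of G1 map to edges of G2, and |E(G1)| = |E(G2)| = 3, so φ is a bijection on edges as well as vertices. Hence G1 ≅ G2.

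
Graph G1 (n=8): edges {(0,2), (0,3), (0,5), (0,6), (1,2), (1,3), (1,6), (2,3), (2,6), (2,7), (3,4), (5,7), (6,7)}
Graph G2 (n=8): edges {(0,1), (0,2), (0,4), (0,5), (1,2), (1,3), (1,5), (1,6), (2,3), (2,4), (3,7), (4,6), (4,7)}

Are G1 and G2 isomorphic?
No, not isomorphic

The graphs are NOT isomorphic.

Counting triangles (3-cliques): G1 has 5, G2 has 4.
Triangle count is an isomorphism invariant, so differing triangle counts rule out isomorphism.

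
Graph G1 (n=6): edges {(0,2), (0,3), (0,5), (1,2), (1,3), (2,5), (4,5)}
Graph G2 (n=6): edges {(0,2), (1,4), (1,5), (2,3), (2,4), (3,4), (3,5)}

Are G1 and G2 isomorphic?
Yes, isomorphic

The graphs are isomorphic.
One valid mapping φ: V(G1) → V(G2): 0→4, 1→5, 2→3, 3→1, 4→0, 5→2

Verify φ preserves adjacency — for each edge of G1, its image is an edge of G2:
  (0,2) → (φ(0),φ(2)) = (3,4) ∈ E(G2) ✓
  (0,3) → (φ(0),φ(3)) = (1,4) ∈ E(G2) ✓
  (0,5) → (φ(0),φ(5)) = (2,4) ∈ E(G2) ✓
  (1,2) → (φ(1),φ(2)) = (3,5) ∈ E(G2) ✓
  (1,3) → (φ(1),φ(3)) = (1,5) ∈ E(G2) ✓
  (2,5) → (φ(2),φ(5)) = (2,3) ∈ E(G2) ✓
  (4,5) → (φ(4),φ(5)) = (0,2) ∈ E(G2) ✓
All 7 edges of G1 map to edges of G2, and |E(G1)| = |E(G2)| = 7, so φ is a bijection on edges as well as vertices. Hence G1 ≅ G2.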